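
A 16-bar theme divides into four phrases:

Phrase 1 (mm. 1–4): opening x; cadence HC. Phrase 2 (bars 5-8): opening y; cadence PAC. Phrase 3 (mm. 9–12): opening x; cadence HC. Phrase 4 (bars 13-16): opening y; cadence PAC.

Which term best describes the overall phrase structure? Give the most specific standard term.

repeated period

The cadence pattern HC–PAC–HC–PAC is weak–strong twice, and phrases 3–4 restate phrases 1–2: a period heard twice, not a double period (which would end weakly at phrase 2).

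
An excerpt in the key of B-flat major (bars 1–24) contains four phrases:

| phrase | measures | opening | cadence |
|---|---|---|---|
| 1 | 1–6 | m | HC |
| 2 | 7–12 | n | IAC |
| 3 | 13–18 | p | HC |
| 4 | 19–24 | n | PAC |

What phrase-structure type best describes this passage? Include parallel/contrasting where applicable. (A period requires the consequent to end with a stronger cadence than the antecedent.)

Four phrases in two halves: the first half (mm. 1–12) ends with an imperfect authentic cadence, the second (mm. 13–24) with a perfect authentic cadence — a large antecedent–consequent pair, i.e. a double period.
Phrase 3 begins with different material from phrase 1, making it contrasting.

contrasting double period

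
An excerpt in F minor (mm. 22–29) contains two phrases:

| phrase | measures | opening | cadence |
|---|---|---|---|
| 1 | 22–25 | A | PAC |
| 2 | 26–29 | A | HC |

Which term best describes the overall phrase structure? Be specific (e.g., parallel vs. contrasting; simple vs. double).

The second phrase closes with a half cadence, which is not stronger than the first phrase's perfect authentic cadence; without a weak→strong cadential pair there is no antecedent–consequent relationship, so this is a phrase group rather than a period.

phrase group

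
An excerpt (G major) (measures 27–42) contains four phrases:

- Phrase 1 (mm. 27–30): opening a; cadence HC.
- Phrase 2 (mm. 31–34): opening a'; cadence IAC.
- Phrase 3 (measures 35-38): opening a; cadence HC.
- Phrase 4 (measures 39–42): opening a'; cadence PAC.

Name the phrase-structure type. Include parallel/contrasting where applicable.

Four phrases in two halves: the first half (mm. 27-34) ends with an imperfect authentic cadence, the second (mm. 35-42) with a perfect authentic cadence — a large antecedent–consequent pair, i.e. a double period.
Phrase 3 begins with the same material as phrase 1, making it parallel.

parallel double period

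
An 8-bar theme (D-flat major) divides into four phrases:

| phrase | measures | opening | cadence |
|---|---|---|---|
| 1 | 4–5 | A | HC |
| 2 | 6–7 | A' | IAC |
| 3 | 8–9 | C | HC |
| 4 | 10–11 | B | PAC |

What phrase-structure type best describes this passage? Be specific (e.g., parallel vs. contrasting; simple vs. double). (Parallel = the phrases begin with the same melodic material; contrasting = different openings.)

contrasting double period

Four phrases in two halves: the first half (bars 4-7) ends with an imperfect authentic cadence, the second (mm. 8–11) with a perfect authentic cadence — a large antecedent–consequent pair, i.e. a double period.
Phrase 3 begins with different material from phrase 1, making it contrasting.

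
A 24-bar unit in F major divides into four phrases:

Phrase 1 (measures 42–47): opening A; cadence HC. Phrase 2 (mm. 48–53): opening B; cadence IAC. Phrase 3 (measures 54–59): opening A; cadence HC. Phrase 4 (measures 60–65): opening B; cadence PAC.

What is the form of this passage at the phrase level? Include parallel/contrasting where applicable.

Four phrases in two halves: the first half (mm. 42-53) ends with an imperfect authentic cadence, the second (mm. 54–65) with a perfect authentic cadence — a large antecedent–consequent pair, i.e. a double period.
Phrase 3 begins with the same material as phrase 1, making it parallel.

parallel double period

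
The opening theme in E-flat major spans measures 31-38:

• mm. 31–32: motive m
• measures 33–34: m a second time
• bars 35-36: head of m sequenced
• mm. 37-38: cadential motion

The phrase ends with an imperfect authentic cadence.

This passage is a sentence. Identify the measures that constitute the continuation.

After the presentation (mm. 31-34), the continuation covers the fragmentation through the cadence: bars 35-38.

measures 35–38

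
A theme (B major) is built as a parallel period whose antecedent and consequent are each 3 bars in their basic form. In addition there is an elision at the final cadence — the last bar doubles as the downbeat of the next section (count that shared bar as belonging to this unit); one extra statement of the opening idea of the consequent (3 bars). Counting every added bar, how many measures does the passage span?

9 measures

Basic parallel period: 3 + 3 = 6 bars.
6 (basic form) + 3 (extra statement) = 9.
The elision shares a bar with the next section but does not change this unit's count.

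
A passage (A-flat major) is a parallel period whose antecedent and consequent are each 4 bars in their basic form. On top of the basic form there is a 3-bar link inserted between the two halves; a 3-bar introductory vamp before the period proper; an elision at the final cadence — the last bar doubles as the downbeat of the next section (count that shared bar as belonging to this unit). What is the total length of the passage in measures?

14 measures

Basic parallel period: 4 + 4 = 8 bars.
8 (basic form) + 3 (link) + 3 (introduction) = 14.
The elision shares a bar with the next section but does not change this unit's count.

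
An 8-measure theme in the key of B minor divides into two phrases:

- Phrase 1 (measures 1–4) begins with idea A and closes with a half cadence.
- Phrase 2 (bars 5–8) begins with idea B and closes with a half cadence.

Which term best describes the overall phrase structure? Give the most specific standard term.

The second phrase closes with a half cadence, which is not stronger than the first phrase's half cadence; without a weak→strong cadential pair there is no antecedent–consequent relationship, so this is a phrase group rather than a period.

phrase group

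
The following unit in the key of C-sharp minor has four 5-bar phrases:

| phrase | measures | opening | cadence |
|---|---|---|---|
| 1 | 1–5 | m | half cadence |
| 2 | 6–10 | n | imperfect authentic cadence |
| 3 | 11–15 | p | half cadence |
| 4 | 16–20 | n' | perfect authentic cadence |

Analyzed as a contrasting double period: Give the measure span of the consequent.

measures 11–20

In a double period the four phrases pair into a large antecedent (phrases 1–2, ending imperfect authentic cadence) and a large consequent (phrases 3–4, ending perfect authentic cadence). The consequent spans bars 11–20.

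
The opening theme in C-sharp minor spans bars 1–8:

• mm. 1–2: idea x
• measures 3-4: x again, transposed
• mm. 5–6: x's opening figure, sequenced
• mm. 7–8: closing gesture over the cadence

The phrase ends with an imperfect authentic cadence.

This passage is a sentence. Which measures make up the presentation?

The presentation of a sentence is the basic idea (mm. 1–2) plus its repetition (measures 3–4); the presentation is therefore measures 1–4.

measures 1–4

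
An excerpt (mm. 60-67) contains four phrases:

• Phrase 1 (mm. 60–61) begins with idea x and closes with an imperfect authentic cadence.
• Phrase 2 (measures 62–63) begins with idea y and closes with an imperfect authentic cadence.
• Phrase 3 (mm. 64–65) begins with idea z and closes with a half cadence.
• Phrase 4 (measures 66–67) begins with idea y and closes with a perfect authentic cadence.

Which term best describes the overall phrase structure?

Four phrases in two halves: the first half (mm. 60–63) ends with an imperfect authentic cadence, the second (bars 64-67) with a perfect authentic cadence — a large antecedent–consequent pair, i.e. a double period.
Phrase 3 begins with different material from phrase 1, making it contrasting.

contrasting double period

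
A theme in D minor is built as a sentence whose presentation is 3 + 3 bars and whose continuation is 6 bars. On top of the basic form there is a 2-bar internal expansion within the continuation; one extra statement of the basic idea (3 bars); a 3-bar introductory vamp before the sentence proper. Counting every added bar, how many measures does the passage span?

20 measures

Basic sentence: 3 + 3 + 6 = 12 bars.
12 (basic form) + 2 (internal expansion) + 3 (extra statement) + 3 (introduction) = 20.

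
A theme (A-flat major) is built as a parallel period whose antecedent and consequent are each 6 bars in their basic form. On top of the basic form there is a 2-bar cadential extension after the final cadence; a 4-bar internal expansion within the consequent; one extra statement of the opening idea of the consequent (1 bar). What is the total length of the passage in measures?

19 measures

Basic parallel period: 6 + 6 = 12 bars.
12 (basic form) + 2 (cadential extension) + 4 (internal expansion) + 1 (extra statement) = 19.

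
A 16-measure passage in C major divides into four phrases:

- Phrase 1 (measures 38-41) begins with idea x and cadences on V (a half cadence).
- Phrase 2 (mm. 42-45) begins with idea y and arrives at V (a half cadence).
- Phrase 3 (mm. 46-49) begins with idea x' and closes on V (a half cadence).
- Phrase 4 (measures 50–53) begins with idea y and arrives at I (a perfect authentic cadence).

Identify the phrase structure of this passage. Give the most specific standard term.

parallel double period

Four phrases in two halves: the first half (mm. 38-45) ends with a half cadence, the second (mm. 46–53) with a perfect authentic cadence — a large antecedent–consequent pair, i.e. a double period.
Phrase 3 begins with the same material as phrase 1, making it parallel.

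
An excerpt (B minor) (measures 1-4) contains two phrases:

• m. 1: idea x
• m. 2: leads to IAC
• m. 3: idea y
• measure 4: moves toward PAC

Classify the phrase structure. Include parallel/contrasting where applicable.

contrasting period

Phrase 1 ends with an imperfect authentic cadence (weaker) and phrase 2 with a perfect authentic cadence (stronger): antecedent + consequent = a period.
The two phrases open with different material (x / y), so the period is contrasting.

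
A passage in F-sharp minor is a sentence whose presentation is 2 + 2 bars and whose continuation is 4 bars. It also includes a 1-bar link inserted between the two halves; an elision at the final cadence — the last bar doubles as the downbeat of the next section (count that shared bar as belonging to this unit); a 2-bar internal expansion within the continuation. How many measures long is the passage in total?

Basic sentence: 2 + 2 + 4 = 8 bars.
8 (basic form) + 1 (link) + 2 (internal expansion) = 11.
The elision shares a bar with the next section but does not change this unit's count.

11 measures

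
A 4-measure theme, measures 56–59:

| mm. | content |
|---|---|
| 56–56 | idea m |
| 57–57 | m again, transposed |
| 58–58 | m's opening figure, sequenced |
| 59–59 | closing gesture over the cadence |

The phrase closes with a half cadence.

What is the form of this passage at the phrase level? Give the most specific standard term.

sentence

Basic idea (measure 56) + its repetition (bar 57) form the presentation; fragmentation and cadence (mm. 58–59) form the continuation — the 4-bar whole is a sentence.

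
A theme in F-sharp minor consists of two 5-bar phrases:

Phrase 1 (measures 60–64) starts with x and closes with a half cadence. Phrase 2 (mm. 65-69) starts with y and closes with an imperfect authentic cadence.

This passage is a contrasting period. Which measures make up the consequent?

measures 65–69

The antecedent is the phrase ending with the weaker cadence (half cadence, phrase 1) and the consequent the one ending more conclusively (imperfect authentic cadence, phrase 2); the consequent is bars 65–69.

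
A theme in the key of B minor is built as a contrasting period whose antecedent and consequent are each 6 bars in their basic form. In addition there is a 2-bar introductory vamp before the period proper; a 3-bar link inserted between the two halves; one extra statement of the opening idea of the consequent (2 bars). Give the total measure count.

Basic contrasting period: 6 + 6 = 12 bars.
12 (basic form) + 2 (introduction) + 3 (link) + 2 (extra statement) = 19.

19 measures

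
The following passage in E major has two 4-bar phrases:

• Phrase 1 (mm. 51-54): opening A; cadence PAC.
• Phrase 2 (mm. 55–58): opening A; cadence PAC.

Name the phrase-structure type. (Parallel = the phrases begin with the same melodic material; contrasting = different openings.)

repeated phrase

Both phrases have the same opening (A) and the same cadence (perfect authentic cadence): the second is a restatement, not a consequent, so this is a repeated phrase rather than a period.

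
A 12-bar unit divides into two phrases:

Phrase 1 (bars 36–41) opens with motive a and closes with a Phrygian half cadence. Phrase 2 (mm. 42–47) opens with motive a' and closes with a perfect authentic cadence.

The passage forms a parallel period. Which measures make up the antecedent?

The phrase ending with the weaker cadence (Phrygian half cadence) is the antecedent; the one ending more conclusively (perfect authentic cadence) is the consequent. The antecedent is measures 36–41.

measures 36–41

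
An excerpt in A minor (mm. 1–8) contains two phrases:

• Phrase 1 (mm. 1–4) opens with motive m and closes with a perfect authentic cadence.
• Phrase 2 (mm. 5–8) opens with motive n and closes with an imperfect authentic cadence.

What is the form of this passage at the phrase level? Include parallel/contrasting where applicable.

phrase group

The second phrase closes with an imperfect authentic cadence, which is not stronger than the first phrase's perfect authentic cadence; without a weak→strong cadential pair there is no antecedent–consequent relationship, so this is a phrase group rather than a period.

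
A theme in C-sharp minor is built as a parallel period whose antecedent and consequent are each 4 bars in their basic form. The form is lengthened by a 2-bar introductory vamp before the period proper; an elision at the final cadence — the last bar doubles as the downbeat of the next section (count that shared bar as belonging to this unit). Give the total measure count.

10 measures

Basic parallel period: 4 + 4 = 8 bars.
8 (basic form) + 2 (introduction) = 10.
The elision shares a bar with the next section but does not change this unit's count.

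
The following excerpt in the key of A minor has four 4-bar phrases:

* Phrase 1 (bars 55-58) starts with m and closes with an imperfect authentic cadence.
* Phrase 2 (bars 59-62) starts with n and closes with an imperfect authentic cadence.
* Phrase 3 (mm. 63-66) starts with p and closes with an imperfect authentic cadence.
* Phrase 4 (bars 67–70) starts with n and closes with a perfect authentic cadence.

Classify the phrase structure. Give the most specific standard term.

contrasting double period

Four phrases in two halves: the first half (measures 55–62) ends with an imperfect authentic cadence, the second (measures 63–70) with a perfect authentic cadence — a large antecedent–consequent pair, i.e. a double period.
Phrase 3 begins with different material from phrase 1, making it contrasting.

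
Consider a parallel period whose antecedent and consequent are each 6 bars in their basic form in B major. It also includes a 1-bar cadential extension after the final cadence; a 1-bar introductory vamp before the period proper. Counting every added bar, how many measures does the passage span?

14 measures

Basic parallel period: 6 + 6 = 12 bars.
12 (basic form) + 1 (cadential extension) + 1 (introduction) = 14.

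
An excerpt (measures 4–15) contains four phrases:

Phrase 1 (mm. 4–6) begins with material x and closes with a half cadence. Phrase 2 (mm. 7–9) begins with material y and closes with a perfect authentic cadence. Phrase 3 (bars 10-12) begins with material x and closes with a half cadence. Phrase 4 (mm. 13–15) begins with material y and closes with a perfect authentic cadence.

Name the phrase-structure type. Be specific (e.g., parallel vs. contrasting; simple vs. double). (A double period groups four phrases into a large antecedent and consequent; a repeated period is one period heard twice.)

The cadence pattern HC–PAC–HC–PAC is weak–strong twice, and phrases 3–4 restate phrases 1–2: a period heard twice, not a double period (which would end weakly at phrase 2).

repeated period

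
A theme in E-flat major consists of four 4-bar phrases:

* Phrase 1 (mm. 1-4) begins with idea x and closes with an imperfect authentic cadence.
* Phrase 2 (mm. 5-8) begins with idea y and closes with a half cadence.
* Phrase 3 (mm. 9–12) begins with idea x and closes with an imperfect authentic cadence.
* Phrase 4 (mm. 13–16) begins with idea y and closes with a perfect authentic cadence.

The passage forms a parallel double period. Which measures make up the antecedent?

In a double period the four phrases pair into a large antecedent (phrases 1–2, ending half cadence) and a large consequent (phrases 3–4, ending perfect authentic cadence). The antecedent spans measures 1–8.

measures 1–8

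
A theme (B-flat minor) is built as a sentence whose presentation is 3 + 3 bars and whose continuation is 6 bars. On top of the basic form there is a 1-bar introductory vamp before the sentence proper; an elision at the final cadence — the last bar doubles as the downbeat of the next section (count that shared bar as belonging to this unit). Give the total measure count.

13 measures

Basic sentence: 3 + 3 + 6 = 12 bars.
12 (basic form) + 1 (introduction) = 13.
The elision shares a bar with the next section but does not change this unit's count.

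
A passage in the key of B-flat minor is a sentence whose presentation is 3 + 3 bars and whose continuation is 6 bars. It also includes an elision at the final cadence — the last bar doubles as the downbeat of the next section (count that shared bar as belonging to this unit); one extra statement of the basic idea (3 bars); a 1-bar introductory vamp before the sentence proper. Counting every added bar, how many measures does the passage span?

Basic sentence: 3 + 3 + 6 = 12 bars.
12 (basic form) + 3 (extra statement) + 1 (introduction) = 16.
The elision shares a bar with the next section but does not change this unit's count.

16 measures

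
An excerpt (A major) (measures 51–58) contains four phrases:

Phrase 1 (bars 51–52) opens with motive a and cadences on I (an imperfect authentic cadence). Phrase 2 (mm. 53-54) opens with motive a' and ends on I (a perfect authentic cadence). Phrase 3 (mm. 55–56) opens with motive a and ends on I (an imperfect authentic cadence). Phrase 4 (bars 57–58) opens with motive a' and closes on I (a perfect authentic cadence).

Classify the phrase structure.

repeated period

The cadence pattern IAC–PAC–IAC–PAC is weak–strong twice, and phrases 3–4 restate phrases 1–2: a period heard twice, not a double period (which would end weakly at phrase 2).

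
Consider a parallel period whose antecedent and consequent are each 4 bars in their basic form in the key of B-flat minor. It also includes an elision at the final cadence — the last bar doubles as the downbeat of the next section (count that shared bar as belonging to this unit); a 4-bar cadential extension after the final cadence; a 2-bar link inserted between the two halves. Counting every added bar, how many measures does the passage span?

Basic parallel period: 4 + 4 = 8 bars.
8 (basic form) + 4 (cadential extension) + 2 (link) = 14.
The elision shares a bar with the next section but does not change this unit's count.

14 measures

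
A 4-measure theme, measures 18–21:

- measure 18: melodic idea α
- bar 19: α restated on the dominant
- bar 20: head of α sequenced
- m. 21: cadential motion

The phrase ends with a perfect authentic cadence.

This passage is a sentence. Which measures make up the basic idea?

The presentation of a sentence is the basic idea (m. 18) plus its repetition (bar 19); the basic idea is therefore m. 18.

measures 18–18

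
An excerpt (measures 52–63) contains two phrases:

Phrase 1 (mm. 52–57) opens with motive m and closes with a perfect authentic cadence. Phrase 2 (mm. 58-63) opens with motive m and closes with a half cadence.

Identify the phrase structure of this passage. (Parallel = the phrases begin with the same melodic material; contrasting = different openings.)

The second phrase closes with a half cadence, which is not stronger than the first phrase's perfect authentic cadence; without a weak→strong cadential pair there is no antecedent–consequent relationship, so this is a phrase group rather than a period.

phrase group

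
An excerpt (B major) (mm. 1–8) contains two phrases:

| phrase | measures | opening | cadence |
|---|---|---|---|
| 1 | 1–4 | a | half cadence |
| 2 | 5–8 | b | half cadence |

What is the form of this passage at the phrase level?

The second phrase closes with a half cadence, which is not stronger than the first phrase's half cadence; without a weak→strong cadential pair there is no antecedent–consequent relationship, so this is a phrase group rather than a period.

phrase group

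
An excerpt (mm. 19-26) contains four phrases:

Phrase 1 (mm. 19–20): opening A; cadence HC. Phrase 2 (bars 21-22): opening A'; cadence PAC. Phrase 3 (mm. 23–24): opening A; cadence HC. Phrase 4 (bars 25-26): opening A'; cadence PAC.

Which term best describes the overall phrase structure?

The cadence pattern HC–PAC–HC–PAC is weak–strong twice, and phrases 3–4 restate phrases 1–2: a period heard twice, not a double period (which would end weakly at phrase 2).

repeated period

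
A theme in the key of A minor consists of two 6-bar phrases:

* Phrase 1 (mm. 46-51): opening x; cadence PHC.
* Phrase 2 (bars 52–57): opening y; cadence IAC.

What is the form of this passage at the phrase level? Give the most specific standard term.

Phrase 1 ends with a Phrygian half cadence (weaker) and phrase 2 with an imperfect authentic cadence (stronger): antecedent + consequent = a period.
The two phrases open with different material (x / y), so the period is contrasting.

contrasting period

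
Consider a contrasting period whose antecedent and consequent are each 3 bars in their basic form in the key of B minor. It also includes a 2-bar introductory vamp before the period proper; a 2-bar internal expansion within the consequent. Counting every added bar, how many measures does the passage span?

Basic contrasting period: 3 + 3 = 6 bars.
6 (basic form) + 2 (introduction) + 2 (internal expansion) = 10.

10 measures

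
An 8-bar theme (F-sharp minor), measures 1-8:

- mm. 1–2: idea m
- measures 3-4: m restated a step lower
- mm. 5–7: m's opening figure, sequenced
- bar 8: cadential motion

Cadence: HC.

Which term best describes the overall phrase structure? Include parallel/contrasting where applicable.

Basic idea (bars 1-2) + its repetition (mm. 3-4) form the presentation; fragmentation and cadence (bars 5–8) form the continuation — the 8-bar whole is a sentence.

sentence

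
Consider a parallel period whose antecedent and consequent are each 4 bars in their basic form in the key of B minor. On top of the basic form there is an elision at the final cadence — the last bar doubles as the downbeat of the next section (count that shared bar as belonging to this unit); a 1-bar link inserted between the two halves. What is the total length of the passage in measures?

9 measures

Basic parallel period: 4 + 4 = 8 bars.
8 (basic form) + 1 (link) = 9.
The elision shares a bar with the next section but does not change this unit's count.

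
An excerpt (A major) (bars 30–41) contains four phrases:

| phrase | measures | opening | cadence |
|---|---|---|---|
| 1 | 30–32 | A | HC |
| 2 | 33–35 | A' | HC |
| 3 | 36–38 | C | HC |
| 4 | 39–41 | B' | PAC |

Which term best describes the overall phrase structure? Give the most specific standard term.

Four phrases in two halves: the first half (bars 30–35) ends with a half cadence, the second (bars 36–41) with a perfect authentic cadence — a large antecedent–consequent pair, i.e. a double period.
Phrase 3 begins with different material from phrase 1, making it contrasting.

contrasting double period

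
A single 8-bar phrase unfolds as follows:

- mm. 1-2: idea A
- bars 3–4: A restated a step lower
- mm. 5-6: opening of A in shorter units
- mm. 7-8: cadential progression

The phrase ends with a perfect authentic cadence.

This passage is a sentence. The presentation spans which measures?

measures 1–4

The presentation of a sentence is the basic idea (bars 1–2) plus its repetition (measures 3–4); the presentation is therefore mm. 1–4.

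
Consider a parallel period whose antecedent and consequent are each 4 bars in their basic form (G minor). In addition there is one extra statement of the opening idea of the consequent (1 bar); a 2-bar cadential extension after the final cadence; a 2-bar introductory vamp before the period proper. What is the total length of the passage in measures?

Basic parallel period: 4 + 4 = 8 bars.
8 (basic form) + 1 (extra statement) + 2 (cadential extension) + 2 (introduction) = 13.

13 measures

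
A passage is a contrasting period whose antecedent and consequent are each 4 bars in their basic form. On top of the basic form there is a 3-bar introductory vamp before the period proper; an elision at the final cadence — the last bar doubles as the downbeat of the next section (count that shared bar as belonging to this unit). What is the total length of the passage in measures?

Basic contrasting period: 4 + 4 = 8 bars.
8 (basic form) + 3 (introduction) = 11.
The elision shares a bar with the next section but does not change this unit's count.

11 measures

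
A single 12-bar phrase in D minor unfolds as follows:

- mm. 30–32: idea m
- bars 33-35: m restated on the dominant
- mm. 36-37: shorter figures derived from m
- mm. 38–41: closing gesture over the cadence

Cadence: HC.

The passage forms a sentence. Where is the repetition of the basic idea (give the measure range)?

measures 33–35

The presentation of a sentence is the basic idea (mm. 30–32) plus its repetition (measures 33-35); the repetition of the basic idea is therefore measures 33–35.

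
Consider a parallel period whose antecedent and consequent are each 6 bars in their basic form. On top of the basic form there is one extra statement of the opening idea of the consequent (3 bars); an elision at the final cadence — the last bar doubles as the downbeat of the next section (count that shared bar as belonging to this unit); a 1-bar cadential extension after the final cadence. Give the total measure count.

16 measures

Basic parallel period: 6 + 6 = 12 bars.
12 (basic form) + 3 (extra statement) + 1 (cadential extension) = 16.
The elision shares a bar with the next section but does not change this unit's count.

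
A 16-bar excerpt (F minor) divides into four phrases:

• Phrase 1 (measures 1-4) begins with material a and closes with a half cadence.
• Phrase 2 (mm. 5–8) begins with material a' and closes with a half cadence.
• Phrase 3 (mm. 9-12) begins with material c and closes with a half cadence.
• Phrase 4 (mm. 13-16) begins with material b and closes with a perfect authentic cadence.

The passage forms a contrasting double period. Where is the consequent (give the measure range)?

measures 9–16

In a double period the four phrases pair into a large antecedent (phrases 1–2, ending half cadence) and a large consequent (phrases 3–4, ending perfect authentic cadence). The consequent spans measures 9–16.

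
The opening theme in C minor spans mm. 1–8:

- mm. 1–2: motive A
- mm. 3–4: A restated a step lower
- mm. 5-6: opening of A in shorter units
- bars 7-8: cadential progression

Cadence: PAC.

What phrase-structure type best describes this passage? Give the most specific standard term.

Basic idea (measures 1-2) + its repetition (mm. 3-4) form the presentation; fragmentation and cadence (measures 5-8) form the continuation — the 8-bar whole is a sentence.

sentence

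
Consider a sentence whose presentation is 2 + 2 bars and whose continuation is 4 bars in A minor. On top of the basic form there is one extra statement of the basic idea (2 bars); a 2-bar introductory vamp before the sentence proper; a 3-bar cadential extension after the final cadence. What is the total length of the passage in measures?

Basic sentence: 2 + 2 + 4 = 8 bars.
8 (basic form) + 2 (extra statement) + 2 (introduction) + 3 (cadential extension) = 15.

15 measures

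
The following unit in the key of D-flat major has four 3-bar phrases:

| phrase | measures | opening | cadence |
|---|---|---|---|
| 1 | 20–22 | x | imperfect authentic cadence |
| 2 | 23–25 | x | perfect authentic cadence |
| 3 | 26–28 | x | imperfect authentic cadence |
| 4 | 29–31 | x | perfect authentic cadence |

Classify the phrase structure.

The cadence pattern IAC–PAC–IAC–PAC is weak–strong twice, and phrases 3–4 restate phrases 1–2: a period heard twice, not a double period (which would end weakly at phrase 2).

repeated period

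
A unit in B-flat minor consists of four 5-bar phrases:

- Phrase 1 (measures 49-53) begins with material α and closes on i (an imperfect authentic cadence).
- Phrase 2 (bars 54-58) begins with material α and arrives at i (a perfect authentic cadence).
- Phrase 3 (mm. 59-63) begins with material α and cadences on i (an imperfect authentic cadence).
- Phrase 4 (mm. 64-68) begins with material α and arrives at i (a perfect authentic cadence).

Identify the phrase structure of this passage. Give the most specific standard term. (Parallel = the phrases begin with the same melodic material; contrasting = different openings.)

repeated period

The cadence pattern IAC–PAC–IAC–PAC is weak–strong twice, and phrases 3–4 restate phrases 1–2: a period heard twice, not a double period (which would end weakly at phrase 2).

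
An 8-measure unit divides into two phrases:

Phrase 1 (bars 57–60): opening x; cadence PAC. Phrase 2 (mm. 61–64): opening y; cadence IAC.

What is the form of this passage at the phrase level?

The second phrase closes with an imperfect authentic cadence, which is not stronger than the first phrase's perfect authentic cadence; without a weak→strong cadential pair there is no antecedent–consequent relationship, so this is a phrase group rather than a period.

phrase group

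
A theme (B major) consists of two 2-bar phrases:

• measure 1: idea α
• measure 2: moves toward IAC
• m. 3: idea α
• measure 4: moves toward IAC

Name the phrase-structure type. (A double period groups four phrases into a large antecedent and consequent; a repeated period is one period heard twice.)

repeated phrase

Both phrases have the same opening (α) and the same cadence (imperfect authentic cadence): the second is a restatement, not a consequent, so this is a repeated phrase rather than a period.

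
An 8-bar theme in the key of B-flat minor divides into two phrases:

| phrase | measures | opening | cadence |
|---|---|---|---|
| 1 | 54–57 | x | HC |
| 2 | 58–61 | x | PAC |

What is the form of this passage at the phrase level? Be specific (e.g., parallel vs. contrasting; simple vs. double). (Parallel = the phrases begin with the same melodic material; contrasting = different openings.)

parallel period

Phrase 1 ends with a half cadence (weaker) and phrase 2 with a perfect authentic cadence (stronger): antecedent + consequent = a period.
The two phrases open with the same material (x / x), so the period is parallel.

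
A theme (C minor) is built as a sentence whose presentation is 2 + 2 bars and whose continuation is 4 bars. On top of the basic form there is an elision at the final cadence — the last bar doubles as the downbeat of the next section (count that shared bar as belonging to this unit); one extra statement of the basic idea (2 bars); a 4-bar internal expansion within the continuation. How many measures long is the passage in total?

14 measures

Basic sentence: 2 + 2 + 4 = 8 bars.
8 (basic form) + 2 (extra statement) + 4 (internal expansion) = 14.
The elision shares a bar with the next section but does not change this unit's count.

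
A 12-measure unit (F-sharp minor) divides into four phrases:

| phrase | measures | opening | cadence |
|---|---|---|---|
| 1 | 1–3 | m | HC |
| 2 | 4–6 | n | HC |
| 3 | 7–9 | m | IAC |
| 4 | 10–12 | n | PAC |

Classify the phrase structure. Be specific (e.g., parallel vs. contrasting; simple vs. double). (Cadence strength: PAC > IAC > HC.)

Four phrases in two halves: the first half (mm. 1-6) ends with a half cadence, the second (measures 7-12) with a perfect authentic cadence — a large antecedent–consequent pair, i.e. a double period.
Phrase 3 begins with the same material as phrase 1, making it parallel.

parallel double period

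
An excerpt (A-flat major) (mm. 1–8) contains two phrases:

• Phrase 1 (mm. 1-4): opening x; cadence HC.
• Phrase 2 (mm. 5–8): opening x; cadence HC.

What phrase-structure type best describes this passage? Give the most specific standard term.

Both phrases have the same opening (x) and the same cadence (half cadence): the second is a restatement, not a consequent, so this is a repeated phrase rather than a period.

repeated phrase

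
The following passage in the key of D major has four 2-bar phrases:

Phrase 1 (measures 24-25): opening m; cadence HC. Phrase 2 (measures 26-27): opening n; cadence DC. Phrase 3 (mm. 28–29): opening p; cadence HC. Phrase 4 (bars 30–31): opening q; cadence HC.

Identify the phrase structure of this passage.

Phrase 4 ends with a half cadence, no stronger than phrase 2's deceptive cadence, so the four phrases do not form a double period; nor do phrases 3–4 duplicate 1–2, so it is not a repeated period. With no phrase reaching a conclusive cadence, the passage is a phrase group.

phrase group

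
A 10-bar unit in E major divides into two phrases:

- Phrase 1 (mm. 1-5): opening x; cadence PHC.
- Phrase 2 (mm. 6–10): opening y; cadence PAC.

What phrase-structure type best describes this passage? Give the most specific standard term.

contrasting period

Phrase 1 ends with a Phrygian half cadence (weaker) and phrase 2 with a perfect authentic cadence (stronger): antecedent + consequent = a period.
The two phrases open with different material (x / y), so the period is contrasting.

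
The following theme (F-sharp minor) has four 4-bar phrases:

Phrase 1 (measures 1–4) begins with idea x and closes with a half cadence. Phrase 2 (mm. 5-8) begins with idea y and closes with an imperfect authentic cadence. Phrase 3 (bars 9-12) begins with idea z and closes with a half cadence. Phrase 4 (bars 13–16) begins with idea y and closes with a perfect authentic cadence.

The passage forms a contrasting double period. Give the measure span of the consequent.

In a double period the four phrases pair into a large antecedent (phrases 1–2, ending imperfect authentic cadence) and a large consequent (phrases 3–4, ending perfect authentic cadence). The consequent spans measures 9–16.

measures 9–16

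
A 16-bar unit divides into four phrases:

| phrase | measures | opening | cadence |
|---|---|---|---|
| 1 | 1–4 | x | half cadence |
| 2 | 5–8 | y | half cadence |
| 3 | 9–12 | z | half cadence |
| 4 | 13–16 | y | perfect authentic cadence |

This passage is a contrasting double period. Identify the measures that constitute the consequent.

measures 9–16

In a double period the four phrases pair into a large antecedent (phrases 1–2, ending half cadence) and a large consequent (phrases 3–4, ending perfect authentic cadence). The consequent spans mm. 9–16.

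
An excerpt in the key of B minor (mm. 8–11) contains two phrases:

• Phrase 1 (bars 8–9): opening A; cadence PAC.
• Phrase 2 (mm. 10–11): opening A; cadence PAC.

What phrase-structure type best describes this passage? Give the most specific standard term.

repeated phrase

Both phrases have the same opening (A) and the same cadence (perfect authentic cadence): the second is a restatement, not a consequent, so this is a repeated phrase rather than a period.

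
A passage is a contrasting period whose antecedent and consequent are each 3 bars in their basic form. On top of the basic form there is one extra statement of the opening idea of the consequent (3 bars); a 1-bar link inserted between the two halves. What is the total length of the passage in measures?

10 measures

Basic contrasting period: 3 + 3 = 6 bars.
6 (basic form) + 3 (extra statement) + 1 (link) = 10.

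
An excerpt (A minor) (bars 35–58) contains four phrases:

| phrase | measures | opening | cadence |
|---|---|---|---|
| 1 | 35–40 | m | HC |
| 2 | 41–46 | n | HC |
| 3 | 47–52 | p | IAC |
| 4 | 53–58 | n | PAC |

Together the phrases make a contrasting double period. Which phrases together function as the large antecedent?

phrases 1 and 2

In a double period the first pair of phrases (ending half cadence) is the large antecedent and the second pair (ending perfect authentic cadence) is the large consequent; the antecedent is phrases 1 and 2.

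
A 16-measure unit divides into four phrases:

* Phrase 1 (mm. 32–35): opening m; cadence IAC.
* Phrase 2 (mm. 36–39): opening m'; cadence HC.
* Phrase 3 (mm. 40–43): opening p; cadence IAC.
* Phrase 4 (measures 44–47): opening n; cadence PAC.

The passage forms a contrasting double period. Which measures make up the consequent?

measures 40–47

In a double period the first pair of phrases (ending half cadence) is the large antecedent and the second pair (ending perfect authentic cadence) is the large consequent; the consequent is measures 40–47.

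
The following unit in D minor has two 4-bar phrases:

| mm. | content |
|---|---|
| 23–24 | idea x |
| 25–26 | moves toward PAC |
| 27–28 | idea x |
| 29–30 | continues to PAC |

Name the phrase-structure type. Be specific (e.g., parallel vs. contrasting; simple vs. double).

repeated phrase

Both phrases have the same opening (x) and the same cadence (perfect authentic cadence): the second is a restatement, not a consequent, so this is a repeated phrase rather than a period.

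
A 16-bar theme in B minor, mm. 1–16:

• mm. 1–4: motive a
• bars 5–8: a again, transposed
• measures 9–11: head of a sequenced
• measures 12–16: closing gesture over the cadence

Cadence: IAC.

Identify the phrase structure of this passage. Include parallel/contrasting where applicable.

Basic idea (mm. 1–4) + its repetition (mm. 5–8) form the presentation; fragmentation and cadence (measures 9–16) form the continuation — the 16-bar whole is a sentence.

sentence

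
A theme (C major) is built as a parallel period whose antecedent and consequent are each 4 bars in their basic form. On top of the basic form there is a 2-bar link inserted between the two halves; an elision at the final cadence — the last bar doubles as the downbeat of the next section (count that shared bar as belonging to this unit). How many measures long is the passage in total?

Basic parallel period: 4 + 4 = 8 bars.
8 (basic form) + 2 (link) = 10.
The elision shares a bar with the next section but does not change this unit's count.

10 measures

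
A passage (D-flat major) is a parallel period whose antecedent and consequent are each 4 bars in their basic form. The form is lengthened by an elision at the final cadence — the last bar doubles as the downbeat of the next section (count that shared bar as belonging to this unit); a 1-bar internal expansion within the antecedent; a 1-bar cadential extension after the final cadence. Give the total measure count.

Basic parallel period: 4 + 4 = 8 bars.
8 (basic form) + 1 (internal expansion) + 1 (cadential extension) = 10.
The elision shares a bar with the next section but does not change this unit's count.

10 measures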